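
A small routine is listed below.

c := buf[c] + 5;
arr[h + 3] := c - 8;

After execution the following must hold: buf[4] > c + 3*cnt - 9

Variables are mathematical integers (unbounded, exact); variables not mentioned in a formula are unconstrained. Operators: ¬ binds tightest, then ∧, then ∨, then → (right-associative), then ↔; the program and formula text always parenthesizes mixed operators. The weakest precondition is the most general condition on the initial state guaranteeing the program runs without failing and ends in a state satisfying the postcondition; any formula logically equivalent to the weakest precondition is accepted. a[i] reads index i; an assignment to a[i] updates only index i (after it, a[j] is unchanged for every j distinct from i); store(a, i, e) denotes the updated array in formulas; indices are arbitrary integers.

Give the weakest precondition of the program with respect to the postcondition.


Working backward. After the program, buf[4] > c + 3*cnt - 9 must hold.
Before arr[h + 3] := c - 8: buf[4] > c + 3*cnt - 9
Before c := buf[c] + 5: buf[4] > buf[c] + 3*cnt - 4
Answer: WP = buf[4] > buf[c] + 3*cnt - 4


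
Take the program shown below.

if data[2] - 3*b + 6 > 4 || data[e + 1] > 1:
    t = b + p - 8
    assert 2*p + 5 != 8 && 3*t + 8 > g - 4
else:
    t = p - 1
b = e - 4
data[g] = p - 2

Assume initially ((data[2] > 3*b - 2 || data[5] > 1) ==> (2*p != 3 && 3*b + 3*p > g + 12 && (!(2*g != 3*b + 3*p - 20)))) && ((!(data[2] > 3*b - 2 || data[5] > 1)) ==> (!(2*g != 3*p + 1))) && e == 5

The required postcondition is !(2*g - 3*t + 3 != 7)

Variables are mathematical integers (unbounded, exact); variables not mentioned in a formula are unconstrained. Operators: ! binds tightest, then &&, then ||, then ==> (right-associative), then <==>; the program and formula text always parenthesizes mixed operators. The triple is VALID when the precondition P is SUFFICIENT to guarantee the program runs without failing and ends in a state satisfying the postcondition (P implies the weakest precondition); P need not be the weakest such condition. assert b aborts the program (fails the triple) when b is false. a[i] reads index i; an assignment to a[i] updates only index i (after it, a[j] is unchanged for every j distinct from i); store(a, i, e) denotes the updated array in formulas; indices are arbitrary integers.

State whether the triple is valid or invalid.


Working backward. After the program, the postcondition !(2*g - 3*t + 3 != 7) must hold; in canonical form it is !(2*g != 3*t + 4).
Before data[g] := p - 2: !(2*g != 3*t + 4)
Before b := e - 4: !(2*g != 3*t + 4)
Then branch requires 2*p != 3 && 3*b + 3*p > g + 12 && (!(2*g != 3*b + 3*p - 20)); else branch requires !(2*g != 3*p + 1).
Before the if: ((data[2] > 3*b - 2 || data[e + 1] > 1) ==> (2*p != 3 && 3*b + 3*p > g + 12 && (!(2*g != 3*b + 3*p - 20)))) && ((!(data[2] > 3*b - 2 || data[e + 1] > 1)) ==> (!(2*g != 3*p + 1)))
The weakest precondition is ((data[2] > 3*b - 2 || data[e + 1] > 1) ==> (2*p != 3 && 3*b + 3*p > g + 12 && (!(2*g != 3*b + 3*p - 20)))) && ((!(data[2] > 3*b - 2 || data[e + 1] > 1)) ==> (!(2*g != 3*p + 1))).
Check whether ((data[2] > 3*b - 2 || data[5] > 1) ==> (2*p != 3 && 3*b + 3*p > g + 12 && (!(2*g != 3*b + 3*p - 20)))) && ((!(data[2] > 3*b - 2 || data[5] > 1)) ==> (!(2*g != 3*p + 1))) && e == 5 implies it.
Countermodel: at the initial state b = 8, data = {[2] = 22, [5] = 0, [6] = 11796, elsewhere 11796}, e = 5, g = -1, p = -1, the precondition holds but the weakest precondition fails.
Answer: invalid


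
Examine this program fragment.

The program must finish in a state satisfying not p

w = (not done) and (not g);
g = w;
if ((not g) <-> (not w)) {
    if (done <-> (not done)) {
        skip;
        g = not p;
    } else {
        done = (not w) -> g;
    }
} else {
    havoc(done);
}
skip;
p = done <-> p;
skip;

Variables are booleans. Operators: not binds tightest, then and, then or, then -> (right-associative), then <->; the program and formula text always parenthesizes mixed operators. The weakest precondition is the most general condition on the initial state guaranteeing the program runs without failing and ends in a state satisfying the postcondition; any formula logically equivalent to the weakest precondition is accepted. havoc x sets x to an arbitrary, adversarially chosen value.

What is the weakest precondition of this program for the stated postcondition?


Working backward. After the program, not p must hold.
Before skip: not p
Before p := done <-> p: not (done <-> p)
Before skip: not (done <-> p)
Then branch requires ((done <-> (not done)) -> (not (done <-> p))) and ((not (done <-> (not done))) -> (not (((not w) -> g) <-> p))); else branch requires false.
Before the if: (((not g) <-> (not w)) -> (((done <-> (not done)) -> (not (done <-> p))) and ((not (done <-> (not done))) -> (not (((not w) -> g) <-> p))))) and ((not g) <-> (not w))
Before g := w: ((done <-> (not done)) -> (not (done <-> p))) and ((not (done <-> (not done))) -> (not (((not w) -> w) <-> p)))
Before w := (not done) and (not g): ((done <-> (not done)) -> (not (done <-> p))) and ((not (done <-> (not done))) -> (not (((not ((not done) and (not g))) -> ((not done) and (not g))) <-> p)))
Answer: WP = ((done <-> (not done)) -> (not (done <-> p))) and ((not (done <-> (not done))) -> (not (((not ((not done) and (not g))) -> ((not done) and (not g))) <-> p)))


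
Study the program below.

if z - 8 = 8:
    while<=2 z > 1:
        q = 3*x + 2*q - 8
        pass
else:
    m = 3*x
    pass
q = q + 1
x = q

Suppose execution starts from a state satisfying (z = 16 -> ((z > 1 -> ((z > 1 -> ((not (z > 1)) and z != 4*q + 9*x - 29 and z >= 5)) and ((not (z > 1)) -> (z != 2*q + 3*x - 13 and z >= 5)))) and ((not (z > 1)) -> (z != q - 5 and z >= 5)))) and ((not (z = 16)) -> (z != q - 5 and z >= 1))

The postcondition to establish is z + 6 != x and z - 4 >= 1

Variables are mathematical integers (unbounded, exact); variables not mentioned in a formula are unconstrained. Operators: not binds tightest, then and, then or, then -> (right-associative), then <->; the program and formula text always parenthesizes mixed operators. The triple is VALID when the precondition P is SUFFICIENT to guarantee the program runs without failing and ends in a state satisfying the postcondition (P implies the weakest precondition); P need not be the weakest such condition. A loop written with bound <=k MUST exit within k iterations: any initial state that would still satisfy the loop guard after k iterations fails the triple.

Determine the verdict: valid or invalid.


Working backward. After the program, the postcondition z + 6 != x and z - 4 >= 1 must hold; in canonical form it is z != x - 6 and z >= 5.
Before x := q: z != q - 6 and z >= 5
Before q := q + 1: z != q - 5 and z >= 5
Then branch requires (z > 1 -> ((z > 1 -> ((not (z > 1)) and z != 4*q + 9*x - 29 and z >= 5)) and ((not (z > 1)) -> (z != 2*q + 3*x - 13 and z >= 5)))) and ((not (z > 1)) -> (z != q - 5 and z >= 5)); else branch requires z != q - 5 and z >= 5.
Before the if: (z = 16 -> ((z > 1 -> ((z > 1 -> ((not (z > 1)) and z != 4*q + 9*x - 29 and z >= 5)) and ((not (z > 1)) -> (z != 2*q + 3*x - 13 and z >= 5)))) and ((not (z > 1)) -> (z != q - 5 and z >= 5)))) and ((not (z = 16)) -> (z != q - 5 and z >= 5))
The weakest precondition is (z = 16 -> ((z > 1 -> ((z > 1 -> ((not (z > 1)) and z != 4*q + 9*x - 29 and z >= 5)) and ((not (z > 1)) -> (z != 2*q + 3*x - 13 and z >= 5)))) and ((not (z > 1)) -> (z != q - 5 and z >= 5)))) and ((not (z = 16)) -> (z != q - 5 and z >= 5)).
Check whether (z = 16 -> ((z > 1 -> ((z > 1 -> ((not (z > 1)) and z != 4*q + 9*x - 29 and z >= 5)) and ((not (z > 1)) -> (z != 2*q + 3*x - 13 and z >= 5)))) and ((not (z > 1)) -> (z != q - 5 and z >= 5)))) and ((not (z = 16)) -> (z != q - 5 and z >= 1)) implies it.
Countermodel: at the initial state q = 7, x = 0, z = 1, the precondition holds but the weakest precondition fails.
Answer: invalid


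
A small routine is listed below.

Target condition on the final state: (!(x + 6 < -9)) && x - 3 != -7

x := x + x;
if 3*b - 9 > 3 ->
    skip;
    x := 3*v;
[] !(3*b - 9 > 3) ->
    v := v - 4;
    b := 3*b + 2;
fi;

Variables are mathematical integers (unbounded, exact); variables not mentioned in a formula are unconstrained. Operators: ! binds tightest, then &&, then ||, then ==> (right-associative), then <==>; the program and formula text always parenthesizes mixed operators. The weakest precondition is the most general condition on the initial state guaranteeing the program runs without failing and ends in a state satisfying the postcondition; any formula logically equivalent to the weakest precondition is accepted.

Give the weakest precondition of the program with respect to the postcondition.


Working backward. After the program, the postcondition (!(x + 6 < -9)) && x - 3 != -7 must hold; in canonical form it is (!(x < -15)) && x != -4.
Then branch requires (!(3*v < -15)) && 3*v != -4; else branch requires (!(x < -15)) && x != -4.
Before the if: (3*b > 12 ==> ((!(3*v < -15)) && 3*v != -4)) && ((!(3*b > 12)) ==> ((!(x < -15)) && x != -4))
Before x := x + x: (3*b > 12 ==> ((!(3*v < -15)) && 3*v != -4)) && ((!(3*b > 12)) ==> ((!(2*x < -15)) && 2*x != -4))
Answer: WP = (3*b > 12 ==> ((!(3*v < -15)) && 3*v != -4)) && ((!(3*b > 12)) ==> ((!(2*x < -15)) && 2*x != -4))


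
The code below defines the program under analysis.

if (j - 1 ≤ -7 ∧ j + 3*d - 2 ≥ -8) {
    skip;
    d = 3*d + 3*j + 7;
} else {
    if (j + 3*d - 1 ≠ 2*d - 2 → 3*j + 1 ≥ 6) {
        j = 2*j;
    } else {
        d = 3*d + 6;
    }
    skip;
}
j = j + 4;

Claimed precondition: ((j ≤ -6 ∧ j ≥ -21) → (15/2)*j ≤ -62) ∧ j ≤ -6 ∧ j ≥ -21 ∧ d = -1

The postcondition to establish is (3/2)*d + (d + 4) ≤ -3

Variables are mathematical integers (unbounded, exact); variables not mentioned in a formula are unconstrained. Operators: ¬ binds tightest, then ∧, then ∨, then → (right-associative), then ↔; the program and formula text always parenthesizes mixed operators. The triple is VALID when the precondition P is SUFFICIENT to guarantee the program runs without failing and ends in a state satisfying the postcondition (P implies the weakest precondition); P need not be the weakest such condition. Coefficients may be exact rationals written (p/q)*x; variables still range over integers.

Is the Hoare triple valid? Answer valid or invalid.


Working backward. After the program, the postcondition (3/2)*d + (d + 4) ≤ -3 must hold; in canonical form it is (5/2)*d ≤ -7.
Before j := j + 4: (5/2)*d ≤ -7
Then branch requires (15/2)*d + (15/2)*j ≤ -49/2; else branch requires ((d + j ≠ -1 → 3*j ≥ 5) → (5/2)*d ≤ -7) ∧ ((¬(d + j ≠ -1 → 3*j ≥ 5)) → (15/2)*d ≤ -22).
Before the if: ((j ≤ -6 ∧ 3*d + j ≥ -6) → (15/2)*d + (15/2)*j ≤ -49/2) ∧ ((¬(j ≤ -6 ∧ 3*d + j ≥ -6)) → (((d + j ≠ -1 → 3*j ≥ 5) → (5/2)*d ≤ -7) ∧ ((¬(d + j ≠ -1 → 3*j ≥ 5)) → (15/2)*d ≤ -22)))
The weakest precondition is ((j ≤ -6 ∧ 3*d + j ≥ -6) → (15/2)*d + (15/2)*j ≤ -49/2) ∧ ((¬(j ≤ -6 ∧ 3*d + j ≥ -6)) → (((d + j ≠ -1 → 3*j ≥ 5) → (5/2)*d ≤ -7) ∧ ((¬(d + j ≠ -1 → 3*j ≥ 5)) → (15/2)*d ≤ -22))).
Check whether ((j ≤ -6 ∧ j ≥ -21) → (15/2)*j ≤ -62) ∧ j ≤ -6 ∧ j ≥ -21 ∧ d = -1 implies it.
Countermodel: at the initial state d = -1, j = -21, the precondition holds but the weakest precondition fails.
Answer: invalid


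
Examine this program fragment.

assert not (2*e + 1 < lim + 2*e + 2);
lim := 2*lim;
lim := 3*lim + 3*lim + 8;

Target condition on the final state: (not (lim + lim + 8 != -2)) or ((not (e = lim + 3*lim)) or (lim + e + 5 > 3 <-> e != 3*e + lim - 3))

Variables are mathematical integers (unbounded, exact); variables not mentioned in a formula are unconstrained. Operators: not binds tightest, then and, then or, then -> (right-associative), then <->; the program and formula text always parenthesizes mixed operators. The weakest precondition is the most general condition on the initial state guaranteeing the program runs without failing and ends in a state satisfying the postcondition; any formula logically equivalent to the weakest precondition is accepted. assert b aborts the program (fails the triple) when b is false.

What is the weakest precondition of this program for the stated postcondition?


Working backward. After the program, the postcondition (not (lim + lim + 8 != -2)) or ((not (e = lim + 3*lim)) or (lim + e + 5 > 3 <-> e != 3*e + lim - 3)) must hold; in canonical form it is (not (2*lim != -10)) or (not (e = 4*lim)) or (e + lim > -2 <-> 2*e + lim != 3).
Before lim := 3*lim + 3*lim + 8: (not (12*lim != -26)) or (not (e = 24*lim + 32)) or (e + 6*lim > -10 <-> 2*e + 6*lim != -5)
Before lim := 2*lim: (not (24*lim != -26)) or (not (e = 48*lim + 32)) or (e + 12*lim > -10 <-> 2*e + 12*lim != -5)
Before assert not (2*e + 1 < lim + 2*e + 2): (not (lim > -1)) and ((not (24*lim != -26)) or (not (e = 48*lim + 32)) or (e + 12*lim > -10 <-> 2*e + 12*lim != -5))
Answer: WP = (not (lim > -1)) and ((not (24*lim != -26)) or (not (e = 48*lim + 32)) or (e + 12*lim > -10 <-> 2*e + 12*lim != -5))


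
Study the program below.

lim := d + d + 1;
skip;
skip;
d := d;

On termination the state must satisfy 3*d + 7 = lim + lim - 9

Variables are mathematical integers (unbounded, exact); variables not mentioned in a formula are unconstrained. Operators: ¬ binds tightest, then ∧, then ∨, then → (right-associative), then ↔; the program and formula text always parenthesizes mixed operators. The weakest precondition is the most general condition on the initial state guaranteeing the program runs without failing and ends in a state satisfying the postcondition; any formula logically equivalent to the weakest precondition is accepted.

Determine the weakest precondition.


Working backward. After the program, the postcondition 3*d + 7 = lim + lim - 9 must hold; in canonical form it is 3*d = 2*lim - 16.
Before d := d: 3*d = 2*lim - 16
Before skip: 3*d = 2*lim - 16
Before skip: 3*d = 2*lim - 16
Before lim := d + d + 1: d = 14
Answer: WP = d = 14


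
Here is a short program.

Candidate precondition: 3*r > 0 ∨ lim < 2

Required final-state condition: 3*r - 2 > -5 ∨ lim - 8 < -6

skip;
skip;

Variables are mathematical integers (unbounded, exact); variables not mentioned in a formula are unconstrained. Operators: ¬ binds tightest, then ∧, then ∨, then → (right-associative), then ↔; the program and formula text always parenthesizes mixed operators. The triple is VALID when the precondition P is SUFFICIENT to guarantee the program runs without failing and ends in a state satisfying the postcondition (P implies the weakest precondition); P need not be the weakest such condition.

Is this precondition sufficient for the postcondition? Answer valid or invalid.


Working backward. After the program, the postcondition 3*r - 2 > -5 ∨ lim - 8 < -6 must hold; in canonical form it is 3*r > -3 ∨ lim < 2.
Before skip: 3*r > -3 ∨ lim < 2
Before skip: 3*r > -3 ∨ lim < 2
The weakest precondition is 3*r > -3 ∨ lim < 2.
Check whether 3*r > 0 ∨ lim < 2 implies it.
Every state satisfying the precondition satisfies the weakest precondition: the implication holds.
Answer: valid


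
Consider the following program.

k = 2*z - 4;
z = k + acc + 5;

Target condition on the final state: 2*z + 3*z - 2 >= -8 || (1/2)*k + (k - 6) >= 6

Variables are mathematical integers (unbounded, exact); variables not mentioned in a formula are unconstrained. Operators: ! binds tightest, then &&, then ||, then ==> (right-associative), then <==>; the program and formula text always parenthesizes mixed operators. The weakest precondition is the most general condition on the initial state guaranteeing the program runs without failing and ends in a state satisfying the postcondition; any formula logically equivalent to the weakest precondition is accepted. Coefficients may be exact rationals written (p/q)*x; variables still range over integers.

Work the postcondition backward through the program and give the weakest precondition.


Working backward. After the program, the postcondition 2*z + 3*z - 2 >= -8 || (1/2)*k + (k - 6) >= 6 must hold; in canonical form it is 5*z >= -6 || (3/2)*k >= 12.
Before z := k + acc + 5: 5*acc + 5*k >= -31 || (3/2)*k >= 12
Before k := 2*z - 4: 5*acc + 10*z >= -11 || 3*z >= 18
Answer: WP = 5*acc + 10*z >= -11 || 3*z >= 18


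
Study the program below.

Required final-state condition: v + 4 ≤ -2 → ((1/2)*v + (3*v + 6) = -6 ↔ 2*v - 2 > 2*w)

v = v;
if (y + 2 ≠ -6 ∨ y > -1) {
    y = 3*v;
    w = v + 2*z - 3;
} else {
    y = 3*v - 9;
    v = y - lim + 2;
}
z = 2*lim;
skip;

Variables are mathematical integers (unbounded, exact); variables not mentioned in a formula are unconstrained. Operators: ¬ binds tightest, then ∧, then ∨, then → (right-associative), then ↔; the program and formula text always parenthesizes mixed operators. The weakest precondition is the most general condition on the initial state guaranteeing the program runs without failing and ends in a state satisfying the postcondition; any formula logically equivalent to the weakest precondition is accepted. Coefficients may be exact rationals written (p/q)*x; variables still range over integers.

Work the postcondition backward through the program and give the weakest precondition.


Working backward. After the program, the postcondition v + 4 ≤ -2 → ((1/2)*v + (3*v + 6) = -6 ↔ 2*v - 2 > 2*w) must hold; in canonical form it is v ≤ -6 → ((7/2)*v = -12 ↔ 2*v > 2*w + 2).
Before skip: v ≤ -6 → ((7/2)*v = -12 ↔ 2*v > 2*w + 2)
Before z := 2*lim: v ≤ -6 → ((7/2)*v = -12 ↔ 2*v > 2*w + 2)
Then branch requires v ≤ -6 → ((7/2)*v = -12 ↔ 4*z < 4); else branch requires 3*v ≤ lim + 1 → ((21/2)*v = (7/2)*lim + 25/2 ↔ 6*v > 2*lim + 2*w + 16).
Before the if: ((y ≠ -8 ∨ y > -1) → (v ≤ -6 → ((7/2)*v = -12 ↔ 4*z < 4))) ∧ ((¬(y ≠ -8 ∨ y > -1)) → (3*v ≤ lim + 1 → ((21/2)*v = (7/2)*lim + 25/2 ↔ 6*v > 2*lim + 2*w + 16)))
Before v := v: ((y ≠ -8 ∨ y > -1) → (v ≤ -6 → ((7/2)*v = -12 ↔ 4*z < 4))) ∧ ((¬(y ≠ -8 ∨ y > -1)) → (3*v ≤ lim + 1 → ((21/2)*v = (7/2)*lim + 25/2 ↔ 6*v > 2*lim + 2*w + 16)))
Answer: WP = ((y ≠ -8 ∨ y > -1) → (v ≤ -6 → ((7/2)*v = -12 ↔ 4*z < 4))) ∧ ((¬(y ≠ -8 ∨ y > -1)) → (3*v ≤ lim + 1 → ((21/2)*v = (7/2)*lim + 25/2 ↔ 6*v > 2*lim + 2*w + 16)))


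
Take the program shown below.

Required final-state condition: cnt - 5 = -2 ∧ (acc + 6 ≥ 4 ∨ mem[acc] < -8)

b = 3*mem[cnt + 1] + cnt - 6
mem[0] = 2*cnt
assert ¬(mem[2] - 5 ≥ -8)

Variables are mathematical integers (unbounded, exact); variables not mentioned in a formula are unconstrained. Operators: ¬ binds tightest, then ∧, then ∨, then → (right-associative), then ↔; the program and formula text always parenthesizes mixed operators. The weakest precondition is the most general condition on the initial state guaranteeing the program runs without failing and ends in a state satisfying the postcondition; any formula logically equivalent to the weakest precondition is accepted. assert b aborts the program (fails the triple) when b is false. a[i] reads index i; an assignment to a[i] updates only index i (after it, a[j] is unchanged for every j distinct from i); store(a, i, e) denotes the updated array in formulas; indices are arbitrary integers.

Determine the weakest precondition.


Working backward. After the program, the postcondition cnt - 5 = -2 ∧ (acc + 6 ≥ 4 ∨ mem[acc] < -8) must hold; in canonical form it is cnt = 3 ∧ (acc ≥ -2 ∨ mem[acc] < -8).
Before assert ¬(mem[2] - 5 ≥ -8): (¬(mem[2] ≥ -3)) ∧ cnt = 3 ∧ (acc ≥ -2 ∨ mem[acc] < -8)
Before mem[0] := 2*cnt: (¬(mem[2] ≥ -3)) ∧ cnt = 3 ∧ (acc ≥ -2 ∨ store(mem, 0, 2*cnt)[acc] < -8)
Before b := 3*mem[cnt + 1] + cnt - 6: (¬(mem[2] ≥ -3)) ∧ cnt = 3 ∧ (acc ≥ -2 ∨ store(mem, 0, 2*cnt)[acc] < -8)
Answer: WP = (¬(mem[2] ≥ -3)) ∧ cnt = 3 ∧ (acc ≥ -2 ∨ store(mem, 0, 2*cnt)[acc] < -8)


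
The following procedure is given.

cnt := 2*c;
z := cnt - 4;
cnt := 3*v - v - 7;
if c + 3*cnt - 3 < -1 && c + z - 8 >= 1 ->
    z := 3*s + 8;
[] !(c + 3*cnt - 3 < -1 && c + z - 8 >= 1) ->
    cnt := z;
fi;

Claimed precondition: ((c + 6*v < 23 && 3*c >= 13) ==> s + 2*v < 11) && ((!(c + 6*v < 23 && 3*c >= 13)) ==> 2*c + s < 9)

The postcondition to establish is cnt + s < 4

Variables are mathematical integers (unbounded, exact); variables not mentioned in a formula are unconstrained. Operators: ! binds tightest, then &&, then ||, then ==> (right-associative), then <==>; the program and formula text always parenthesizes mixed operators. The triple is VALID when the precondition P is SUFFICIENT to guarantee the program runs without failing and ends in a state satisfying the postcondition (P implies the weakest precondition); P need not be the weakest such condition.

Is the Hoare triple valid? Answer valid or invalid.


Working backward. After the program, cnt + s < 4 must hold.
Then branch requires cnt + s < 4; else branch requires s + z < 4.
Before the if: ((c + 3*cnt < 2 && c + z >= 9) ==> cnt + s < 4) && ((!(c + 3*cnt < 2 && c + z >= 9)) ==> s + z < 4)
Before cnt := 3*v - v - 7: ((c + 6*v < 23 && c + z >= 9) ==> s + 2*v < 11) && ((!(c + 6*v < 23 && c + z >= 9)) ==> s + z < 4)
Before z := cnt - 4: ((c + 6*v < 23 && c + cnt >= 13) ==> s + 2*v < 11) && ((!(c + 6*v < 23 && c + cnt >= 13)) ==> cnt + s < 8)
Before cnt := 2*c: ((c + 6*v < 23 && 3*c >= 13) ==> s + 2*v < 11) && ((!(c + 6*v < 23 && 3*c >= 13)) ==> 2*c + s < 8)
The weakest precondition is ((c + 6*v < 23 && 3*c >= 13) ==> s + 2*v < 11) && ((!(c + 6*v < 23 && 3*c >= 13)) ==> 2*c + s < 8).
Check whether ((c + 6*v < 23 && 3*c >= 13) ==> s + 2*v < 11) && ((!(c + 6*v < 23 && 3*c >= 13)) ==> 2*c + s < 9) implies it.
Countermodel: at the initial state c = 4, s = 0, v = 0, the precondition holds but the weakest precondition fails.
Answer: invalid


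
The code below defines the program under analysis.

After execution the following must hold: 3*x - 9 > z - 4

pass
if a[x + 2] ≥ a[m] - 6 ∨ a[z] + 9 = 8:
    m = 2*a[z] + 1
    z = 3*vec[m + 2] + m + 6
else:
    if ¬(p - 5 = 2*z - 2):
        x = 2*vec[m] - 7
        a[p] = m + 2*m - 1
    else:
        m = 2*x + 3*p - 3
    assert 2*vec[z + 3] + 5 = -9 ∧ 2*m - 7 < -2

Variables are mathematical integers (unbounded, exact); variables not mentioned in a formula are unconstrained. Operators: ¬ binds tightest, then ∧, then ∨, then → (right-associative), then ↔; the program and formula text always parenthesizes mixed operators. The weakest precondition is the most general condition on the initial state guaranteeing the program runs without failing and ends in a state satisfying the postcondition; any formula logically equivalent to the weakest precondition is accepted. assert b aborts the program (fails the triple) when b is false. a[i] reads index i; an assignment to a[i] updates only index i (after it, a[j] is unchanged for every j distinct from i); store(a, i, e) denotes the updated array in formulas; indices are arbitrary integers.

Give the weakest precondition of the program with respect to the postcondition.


Working backward. After the program, the postcondition 3*x - 9 > z - 4 must hold; in canonical form it is 3*x > z + 5.
Then branch requires 3*x > 2*a[z] + 3*vec[2*a[z] + 3] + 12; else branch requires ((¬(p = 2*z + 3)) → (2*vec[z + 3] = -14 ∧ 2*m < 5 ∧ 6*vec[m] > z + 26)) ∧ (p = 2*z + 3 → (2*vec[z + 3] = -14 ∧ 6*p + 4*x < 11 ∧ 3*x > z + 5)).
Before the if: ((a[x + 2] ≥ a[m] - 6 ∨ a[z] = -1) → 3*x > 2*a[z] + 3*vec[2*a[z] + 3] + 12) ∧ ((¬(a[x + 2] ≥ a[m] - 6 ∨ a[z] = -1)) → (((¬(p = 2*z + 3)) → (2*vec[z + 3] = -14 ∧ 2*m < 5 ∧ 6*vec[m] > z + 26)) ∧ (p = 2*z + 3 → (2*vec[z + 3] = -14 ∧ 6*p + 4*x < 11 ∧ 3*x > z + 5))))
Before skip: ((a[x + 2] ≥ a[m] - 6 ∨ a[z] = -1) → 3*x > 2*a[z] + 3*vec[2*a[z] + 3] + 12) ∧ ((¬(a[x + 2] ≥ a[m] - 6 ∨ a[z] = -1)) → (((¬(p = 2*z + 3)) → (2*vec[z + 3] = -14 ∧ 2*m < 5 ∧ 6*vec[m] > z + 26)) ∧ (p = 2*z + 3 → (2*vec[z + 3] = -14 ∧ 6*p + 4*x < 11 ∧ 3*x > z + 5))))
Answer: WP = ((a[x + 2] ≥ a[m] - 6 ∨ a[z] = -1) → 3*x > 2*a[z] + 3*vec[2*a[z] + 3] + 12) ∧ ((¬(a[x + 2] ≥ a[m] - 6 ∨ a[z] = -1)) → (((¬(p = 2*z + 3)) → (2*vec[z + 3] = -14 ∧ 2*m < 5 ∧ 6*vec[m] > z + 26)) ∧ (p = 2*z + 3 → (2*vec[z + 3] = -14 ∧ 6*p + 4*x < 11 ∧ 3*x > z + 5))))


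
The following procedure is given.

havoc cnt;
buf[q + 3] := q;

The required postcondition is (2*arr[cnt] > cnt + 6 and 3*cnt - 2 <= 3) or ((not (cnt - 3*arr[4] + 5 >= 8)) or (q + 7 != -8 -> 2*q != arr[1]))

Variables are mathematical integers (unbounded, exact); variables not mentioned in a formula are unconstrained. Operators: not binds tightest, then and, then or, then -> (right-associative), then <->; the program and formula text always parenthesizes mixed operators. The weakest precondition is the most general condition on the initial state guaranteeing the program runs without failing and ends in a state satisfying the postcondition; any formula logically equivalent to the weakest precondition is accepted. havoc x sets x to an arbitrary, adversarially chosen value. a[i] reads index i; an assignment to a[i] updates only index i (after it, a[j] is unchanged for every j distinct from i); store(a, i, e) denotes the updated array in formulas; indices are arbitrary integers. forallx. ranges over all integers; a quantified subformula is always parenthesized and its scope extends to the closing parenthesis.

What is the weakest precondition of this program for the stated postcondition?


Working backward. After the program, the postcondition (2*arr[cnt] > cnt + 6 and 3*cnt - 2 <= 3) or ((not (cnt - 3*arr[4] + 5 >= 8)) or (q + 7 != -8 -> 2*q != arr[1])) must hold; in canonical form it is (2*arr[cnt] > cnt + 6 and 3*cnt <= 5) or (not (cnt >= 3*arr[4] + 3)) or (q != -15 -> 2*q != arr[1]).
Before buf[q + 3] := q: (2*arr[cnt] > cnt + 6 and 3*cnt <= 5) or (not (cnt >= 3*arr[4] + 3)) or (q != -15 -> 2*q != arr[1])
Before havoc cnt: forall cnt_1. ((2*arr[cnt_1] > cnt_1 + 6 and 3*cnt_1 <= 5) or (not (cnt_1 >= 3*arr[4] + 3)) or (q != -15 -> 2*q != arr[1]))
Answer: WP = forall cnt_1. ((2*arr[cnt_1] > cnt_1 + 6 and 3*cnt_1 <= 5) or (not (cnt_1 >= 3*arr[4] + 3)) or (q != -15 -> 2*q != arr[1]))


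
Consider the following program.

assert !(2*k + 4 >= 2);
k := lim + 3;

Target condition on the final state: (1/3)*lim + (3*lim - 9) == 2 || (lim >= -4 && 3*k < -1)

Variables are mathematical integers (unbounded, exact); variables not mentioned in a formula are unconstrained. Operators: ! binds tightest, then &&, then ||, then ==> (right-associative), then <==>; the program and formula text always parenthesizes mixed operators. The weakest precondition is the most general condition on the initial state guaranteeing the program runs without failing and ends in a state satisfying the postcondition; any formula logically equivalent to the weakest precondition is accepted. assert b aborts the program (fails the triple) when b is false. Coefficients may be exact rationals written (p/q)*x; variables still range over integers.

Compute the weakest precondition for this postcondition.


Working backward. After the program, the postcondition (1/3)*lim + (3*lim - 9) == 2 || (lim >= -4 && 3*k < -1) must hold; in canonical form it is (10/3)*lim == 11 || (lim >= -4 && 3*k < -1).
Before k := lim + 3: (10/3)*lim == 11 || (lim >= -4 && 3*lim < -10)
Before assert !(2*k + 4 >= 2): (!(2*k >= -2)) && ((10/3)*lim == 11 || (lim >= -4 && 3*lim < -10))
Answer: WP = (!(2*k >= -2)) && ((10/3)*lim == 11 || (lim >= -4 && 3*lim < -10))


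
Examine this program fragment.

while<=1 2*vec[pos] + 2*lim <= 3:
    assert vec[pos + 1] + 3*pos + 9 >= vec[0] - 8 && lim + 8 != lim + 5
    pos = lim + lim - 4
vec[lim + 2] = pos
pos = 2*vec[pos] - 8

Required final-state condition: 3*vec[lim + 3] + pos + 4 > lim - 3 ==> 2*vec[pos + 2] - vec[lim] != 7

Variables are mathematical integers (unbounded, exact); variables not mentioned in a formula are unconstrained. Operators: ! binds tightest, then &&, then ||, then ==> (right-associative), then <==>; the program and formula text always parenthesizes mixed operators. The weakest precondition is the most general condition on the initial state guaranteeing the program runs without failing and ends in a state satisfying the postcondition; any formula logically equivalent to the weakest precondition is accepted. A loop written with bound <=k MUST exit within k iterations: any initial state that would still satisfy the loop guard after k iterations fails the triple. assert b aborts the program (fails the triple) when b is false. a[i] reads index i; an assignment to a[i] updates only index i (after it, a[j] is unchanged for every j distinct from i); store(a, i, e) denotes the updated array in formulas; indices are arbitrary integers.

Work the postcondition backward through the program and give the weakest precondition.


Working backward. After the program, the postcondition 3*vec[lim + 3] + pos + 4 > lim - 3 ==> 2*vec[pos + 2] - vec[lim] != 7 must hold; in canonical form it is 3*vec[lim + 3] + pos > lim - 7 ==> 2*vec[pos + 2] != vec[lim] + 7.
Before pos := 2*vec[pos] - 8: 3*vec[lim + 3] + 2*vec[pos] > lim + 1 ==> 2*vec[2*vec[pos] - 6] != vec[lim] + 7
Before vec[lim + 2] := pos: 3*store(vec, lim + 2, pos)[lim + 3] + 2*store(vec, lim + 2, pos)[pos] > lim + 1 ==> 2*store(vec, lim + 2, pos)[2*store(vec, lim + 2, pos)[pos] - 6] != store(vec, lim + 2, pos)[lim] + 7
Before the loop (bound <=1), unroll the exhaustion recursion (WP_0 = exit-now case; WP_j = one more guarded iteration, up to j = 1):
  WP_0: (!(2*vec[pos] + 2*lim <= 3)) && (3*store(vec, lim + 2, pos)[lim + 3] + 2*store(vec, lim + 2, pos)[pos] > lim + 1 ==> 2*store(vec, lim + 2, pos)[2*store(vec, lim + 2, pos)[pos] - 6] != store(vec, lim + 2, pos)[lim] + 7)
  WP_1: (2*vec[pos] + 2*lim <= 3 ==> (vec[pos + 1] + 3*pos >= vec[0] - 17 && (!(2*vec[2*lim - 4] + 2*lim <= 3)) && (3*store(vec, lim + 2, 2*lim - 4)[lim + 3] + 2*store(vec, lim + 2, 2*lim - 4)[2*lim - 4] > lim + 1 ==> 2*store(vec, lim + 2, 2*lim - 4)[2*store(vec, lim + 2, 2*lim - 4)[2*lim - 4] - 6] != store(vec, lim + 2, 2*lim - 4)[lim] + 7))) && ((!(2*vec[pos] + 2*lim <= 3)) ==> (3*store(vec, lim + 2, pos)[lim + 3] + 2*store(vec, lim + 2, pos)[pos] > lim + 1 ==> 2*store(vec, lim + 2, pos)[2*store(vec, lim + 2, pos)[pos] - 6] != store(vec, lim + 2, pos)[lim] + 7))
So before the loop: (2*vec[pos] + 2*lim <= 3 ==> (vec[pos + 1] + 3*pos >= vec[0] - 17 && (!(2*vec[2*lim - 4] + 2*lim <= 3)) && (3*store(vec, lim + 2, 2*lim - 4)[lim + 3] + 2*store(vec, lim + 2, 2*lim - 4)[2*lim - 4] > lim + 1 ==> 2*store(vec, lim + 2, 2*lim - 4)[2*store(vec, lim + 2, 2*lim - 4)[2*lim - 4] - 6] != store(vec, lim + 2, 2*lim - 4)[lim] + 7))) && ((!(2*vec[pos] + 2*lim <= 3)) ==> (3*store(vec, lim + 2, pos)[lim + 3] + 2*store(vec, lim + 2, pos)[pos] > lim + 1 ==> 2*store(vec, lim + 2, pos)[2*store(vec, lim + 2, pos)[pos] - 6] != store(vec, lim + 2, pos)[lim] + 7))
Answer: WP = (2*vec[pos] + 2*lim <= 3 ==> (vec[pos + 1] + 3*pos >= vec[0] - 17 && (!(2*vec[2*lim - 4] + 2*lim <= 3)) && (3*store(vec, lim + 2, 2*lim - 4)[lim + 3] + 2*store(vec, lim + 2, 2*lim - 4)[2*lim - 4] > lim + 1 ==> 2*store(vec, lim + 2, 2*lim - 4)[2*store(vec, lim + 2, 2*lim - 4)[2*lim - 4] - 6] != store(vec, lim + 2, 2*lim - 4)[lim] + 7))) && ((!(2*vec[pos] + 2*lim <= 3)) ==> (3*store(vec, lim + 2, pos)[lim + 3] + 2*store(vec, lim + 2, pos)[pos] > lim + 1 ==> 2*store(vec, lim + 2, pos)[2*store(vec, lim + 2, pos)[pos] - 6] != store(vec, lim + 2, pos)[lim] + 7))


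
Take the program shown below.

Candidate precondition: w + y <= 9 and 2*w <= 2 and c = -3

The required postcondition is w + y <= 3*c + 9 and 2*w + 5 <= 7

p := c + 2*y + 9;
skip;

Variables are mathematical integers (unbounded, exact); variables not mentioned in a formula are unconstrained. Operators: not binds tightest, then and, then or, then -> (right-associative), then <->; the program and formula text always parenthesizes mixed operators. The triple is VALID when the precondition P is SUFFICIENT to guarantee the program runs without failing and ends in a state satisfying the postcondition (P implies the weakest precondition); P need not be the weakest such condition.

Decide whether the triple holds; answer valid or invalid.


Working backward. After the program, the postcondition w + y <= 3*c + 9 and 2*w + 5 <= 7 must hold; in canonical form it is w + y <= 3*c + 9 and 2*w <= 2.
Before skip: w + y <= 3*c + 9 and 2*w <= 2
Before p := c + 2*y + 9: w + y <= 3*c + 9 and 2*w <= 2
The weakest precondition is w + y <= 3*c + 9 and 2*w <= 2.
Check whether w + y <= 9 and 2*w <= 2 and c = -3 implies it.
Countermodel: at the initial state c = -3, w = 1, y = 0, the precondition holds but the weakest precondition fails.
Answer: invalid


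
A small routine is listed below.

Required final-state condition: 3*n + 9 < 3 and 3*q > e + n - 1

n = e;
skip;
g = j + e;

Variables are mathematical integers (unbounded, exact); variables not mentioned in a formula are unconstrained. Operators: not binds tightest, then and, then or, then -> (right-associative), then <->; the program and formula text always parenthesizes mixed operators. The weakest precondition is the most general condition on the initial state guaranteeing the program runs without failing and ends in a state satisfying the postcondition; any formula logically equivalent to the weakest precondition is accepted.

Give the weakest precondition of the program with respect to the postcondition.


Working backward. After the program, the postcondition 3*n + 9 < 3 and 3*q > e + n - 1 must hold; in canonical form it is 3*n < -6 and 3*q > e + n - 1.
Before g := j + e: 3*n < -6 and 3*q > e + n - 1
Before skip: 3*n < -6 and 3*q > e + n - 1
Before n := e: 3*e < -6 and 3*q > 2*e - 1
Answer: WP = 3*e < -6 and 3*q > 2*e - 1


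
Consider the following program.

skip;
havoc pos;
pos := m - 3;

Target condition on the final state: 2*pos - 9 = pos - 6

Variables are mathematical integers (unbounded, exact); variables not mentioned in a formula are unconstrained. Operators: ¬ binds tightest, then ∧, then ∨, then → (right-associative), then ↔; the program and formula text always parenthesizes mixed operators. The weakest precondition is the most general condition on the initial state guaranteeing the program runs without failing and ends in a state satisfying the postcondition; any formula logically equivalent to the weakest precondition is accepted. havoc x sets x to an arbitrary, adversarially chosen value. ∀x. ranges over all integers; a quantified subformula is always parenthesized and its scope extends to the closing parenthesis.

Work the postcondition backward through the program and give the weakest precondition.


Working backward. After the program, the postcondition 2*pos - 9 = pos - 6 must hold; in canonical form it is pos = 3.
Before pos := m - 3: m = 6
Before havoc pos: m = 6
Before skip: m = 6
Answer: WP = m = 6


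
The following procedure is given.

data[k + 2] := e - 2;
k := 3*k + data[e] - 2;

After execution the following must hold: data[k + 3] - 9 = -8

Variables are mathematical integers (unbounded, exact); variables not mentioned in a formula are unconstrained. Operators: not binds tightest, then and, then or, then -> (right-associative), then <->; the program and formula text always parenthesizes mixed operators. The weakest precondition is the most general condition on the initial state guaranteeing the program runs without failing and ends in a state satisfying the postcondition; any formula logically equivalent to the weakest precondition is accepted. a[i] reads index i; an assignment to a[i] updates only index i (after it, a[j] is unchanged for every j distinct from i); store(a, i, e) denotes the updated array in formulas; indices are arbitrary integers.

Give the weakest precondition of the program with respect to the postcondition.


Working backward. After the program, the postcondition data[k + 3] - 9 = -8 must hold; in canonical form it is data[k + 3] = 1.
Before k := 3*k + data[e] - 2: data[data[e] + 3*k + 1] = 1
Before data[k + 2] := e - 2: store(data, k + 2, e - 2)[store(data, k + 2, e - 2)[e] + 3*k + 1] = 1
Answer: WP = store(data, k + 2, e - 2)[store(data, k + 2, e - 2)[e] + 3*k + 1] = 1


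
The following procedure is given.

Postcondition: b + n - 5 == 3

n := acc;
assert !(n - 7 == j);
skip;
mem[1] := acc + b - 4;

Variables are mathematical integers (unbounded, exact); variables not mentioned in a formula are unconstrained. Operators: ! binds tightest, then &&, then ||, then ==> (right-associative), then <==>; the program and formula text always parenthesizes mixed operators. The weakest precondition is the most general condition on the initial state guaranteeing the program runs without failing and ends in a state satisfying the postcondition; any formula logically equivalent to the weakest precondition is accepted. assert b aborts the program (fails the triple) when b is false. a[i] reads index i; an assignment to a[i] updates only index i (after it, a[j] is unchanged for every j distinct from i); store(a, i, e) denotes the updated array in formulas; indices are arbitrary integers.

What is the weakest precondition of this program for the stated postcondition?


Working backward. After the program, the postcondition b + n - 5 == 3 must hold; in canonical form it is b + n == 8.
Before mem[1] := acc + b - 4: b + n == 8
Before skip: b + n == 8
Before assert !(n - 7 == j): (!(n == j + 7)) && b + n == 8
Before n := acc: (!(acc == j + 7)) && acc + b == 8
Answer: WP = (!(acc == j + 7)) && acc + b == 8


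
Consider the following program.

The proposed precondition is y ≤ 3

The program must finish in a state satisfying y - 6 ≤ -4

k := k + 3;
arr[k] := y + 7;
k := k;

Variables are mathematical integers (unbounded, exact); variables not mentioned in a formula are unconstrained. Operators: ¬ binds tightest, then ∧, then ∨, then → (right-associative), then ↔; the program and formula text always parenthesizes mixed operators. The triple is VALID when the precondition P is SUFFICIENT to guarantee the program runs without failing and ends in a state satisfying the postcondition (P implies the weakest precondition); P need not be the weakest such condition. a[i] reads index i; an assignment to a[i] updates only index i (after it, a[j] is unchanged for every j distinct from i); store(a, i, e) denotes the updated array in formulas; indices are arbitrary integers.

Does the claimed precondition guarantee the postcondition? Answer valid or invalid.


Working backward. After the program, the postcondition y - 6 ≤ -4 must hold; in canonical form it is y ≤ 2.
Before k := k: y ≤ 2
Before arr[k] := y + 7: y ≤ 2
Before k := k + 3: y ≤ 2
The weakest precondition is y ≤ 2.
Check whether y ≤ 3 implies it.
Countermodel: at the initial state y = 3, the precondition holds but the weakest precondition fails.
Answer: invalid


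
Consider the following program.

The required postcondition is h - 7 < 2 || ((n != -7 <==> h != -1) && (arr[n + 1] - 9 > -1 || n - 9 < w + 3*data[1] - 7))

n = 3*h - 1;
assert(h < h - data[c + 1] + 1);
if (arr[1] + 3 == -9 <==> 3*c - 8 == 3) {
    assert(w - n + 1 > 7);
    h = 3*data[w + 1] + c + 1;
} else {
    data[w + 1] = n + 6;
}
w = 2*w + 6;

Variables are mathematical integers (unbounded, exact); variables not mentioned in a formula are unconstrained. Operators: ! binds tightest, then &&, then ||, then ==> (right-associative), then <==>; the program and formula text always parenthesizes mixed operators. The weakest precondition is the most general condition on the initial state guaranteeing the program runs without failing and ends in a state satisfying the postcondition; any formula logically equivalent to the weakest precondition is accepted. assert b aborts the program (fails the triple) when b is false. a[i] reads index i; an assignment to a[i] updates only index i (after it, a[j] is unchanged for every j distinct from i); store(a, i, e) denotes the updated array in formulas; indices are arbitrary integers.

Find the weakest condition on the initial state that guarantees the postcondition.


Working backward. After the program, the postcondition h - 7 < 2 || ((n != -7 <==> h != -1) && (arr[n + 1] - 9 > -1 || n - 9 < w + 3*data[1] - 7)) must hold; in canonical form it is h < 9 || ((n != -7 <==> h != -1) && (arr[n + 1] > 8 || n < 3*data[1] + w + 2)).
Before w := 2*w + 6: h < 9 || ((n != -7 <==> h != -1) && (arr[n + 1] > 8 || n < 3*data[1] + 2*w + 8))
Then branch requires w > n + 6 && (3*data[w + 1] + c < 8 || ((n != -7 <==> 3*data[w + 1] + c != -2) && (arr[n + 1] > 8 || n < 3*data[1] + 2*w + 8))); else branch requires h < 9 || ((n != -7 <==> h != -1) && (arr[n + 1] > 8 || n < 3*store(data, w + 1, n + 6)[1] + 2*w + 8)).
Before the if: ((arr[1] == -12 <==> 3*c == 11) ==> (w > n + 6 && (3*data[w + 1] + c < 8 || ((n != -7 <==> 3*data[w + 1] + c != -2) && (arr[n + 1] > 8 || n < 3*data[1] + 2*w + 8))))) && ((!(arr[1] == -12 <==> 3*c == 11)) ==> (h < 9 || ((n != -7 <==> h != -1) && (arr[n + 1] > 8 || n < 3*store(data, w + 1, n + 6)[1] + 2*w + 8))))
Before assert h < h - data[c + 1] + 1: data[c + 1] < 1 && ((arr[1] == -12 <==> 3*c == 11) ==> (w > n + 6 && (3*data[w + 1] + c < 8 || ((n != -7 <==> 3*data[w + 1] + c != -2) && (arr[n + 1] > 8 || n < 3*data[1] + 2*w + 8))))) && ((!(arr[1] == -12 <==> 3*c == 11)) ==> (h < 9 || ((n != -7 <==> h != -1) && (arr[n + 1] > 8 || n < 3*store(data, w + 1, n + 6)[1] + 2*w + 8))))
Before n := 3*h - 1: data[c + 1] < 1 && ((arr[1] == -12 <==> 3*c == 11) ==> (w > 3*h + 5 && (3*data[w + 1] + c < 8 || ((3*h != -6 <==> 3*data[w + 1] + c != -2) && (arr[3*h] > 8 || 3*h < 3*data[1] + 2*w + 9))))) && ((!(arr[1] == -12 <==> 3*c == 11)) ==> (h < 9 || ((3*h != -6 <==> h != -1) && (arr[3*h] > 8 || 3*h < 3*store(data, w + 1, 3*h + 5)[1] + 2*w + 9))))
Answer: WP = data[c + 1] < 1 && ((arr[1] == -12 <==> 3*c == 11) ==> (w > 3*h + 5 && (3*data[w + 1] + c < 8 || ((3*h != -6 <==> 3*data[w + 1] + c != -2) && (arr[3*h] > 8 || 3*h < 3*data[1] + 2*w + 9))))) && ((!(arr[1] == -12 <==> 3*c == 11)) ==> (h < 9 || ((3*h != -6 <==> h != -1) && (arr[3*h] > 8 || 3*h < 3*store(data, w + 1, 3*h + 5)[1] + 2*w + 9))))
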